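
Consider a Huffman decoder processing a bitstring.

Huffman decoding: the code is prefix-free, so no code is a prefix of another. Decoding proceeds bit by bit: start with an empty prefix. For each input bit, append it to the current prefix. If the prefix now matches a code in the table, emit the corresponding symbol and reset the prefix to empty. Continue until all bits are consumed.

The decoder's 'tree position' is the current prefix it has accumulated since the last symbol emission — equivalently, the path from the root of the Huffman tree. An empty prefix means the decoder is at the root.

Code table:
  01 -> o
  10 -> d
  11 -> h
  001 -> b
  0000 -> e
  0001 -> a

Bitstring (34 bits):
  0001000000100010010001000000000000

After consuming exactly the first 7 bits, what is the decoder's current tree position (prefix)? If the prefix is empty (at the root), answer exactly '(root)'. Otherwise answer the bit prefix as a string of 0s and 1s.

Bit 0: prefix='0' (no match yet)
Bit 1: prefix='00' (no match yet)
Bit 2: prefix='000' (no match yet)
Bit 3: prefix='0001' -> emit 'a', reset
Bit 4: prefix='0' (no match yet)
Bit 5: prefix='00' (no match yet)
Bit 6: prefix='000' (no match yet)

Answer: 000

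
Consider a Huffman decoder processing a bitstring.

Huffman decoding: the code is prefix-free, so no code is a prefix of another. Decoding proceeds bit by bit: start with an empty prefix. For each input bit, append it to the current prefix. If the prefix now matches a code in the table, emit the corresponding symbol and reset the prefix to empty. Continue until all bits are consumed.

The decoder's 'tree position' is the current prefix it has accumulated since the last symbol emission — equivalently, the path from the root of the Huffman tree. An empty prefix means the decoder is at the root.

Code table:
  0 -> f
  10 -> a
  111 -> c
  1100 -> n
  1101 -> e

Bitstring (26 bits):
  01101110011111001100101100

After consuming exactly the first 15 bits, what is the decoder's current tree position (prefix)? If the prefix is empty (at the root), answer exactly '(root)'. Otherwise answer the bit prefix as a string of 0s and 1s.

Answer: 110

Derivation:
Bit 0: prefix='0' -> emit 'f', reset
Bit 1: prefix='1' (no match yet)
Bit 2: prefix='11' (no match yet)
Bit 3: prefix='110' (no match yet)
Bit 4: prefix='1101' -> emit 'e', reset
Bit 5: prefix='1' (no match yet)
Bit 6: prefix='11' (no match yet)
Bit 7: prefix='110' (no match yet)
Bit 8: prefix='1100' -> emit 'n', reset
Bit 9: prefix='1' (no match yet)
Bit 10: prefix='11' (no match yet)
Bit 11: prefix='111' -> emit 'c', reset
Bit 12: prefix='1' (no match yet)
Bit 13: prefix='11' (no match yet)
Bit 14: prefix='110' (no match yet)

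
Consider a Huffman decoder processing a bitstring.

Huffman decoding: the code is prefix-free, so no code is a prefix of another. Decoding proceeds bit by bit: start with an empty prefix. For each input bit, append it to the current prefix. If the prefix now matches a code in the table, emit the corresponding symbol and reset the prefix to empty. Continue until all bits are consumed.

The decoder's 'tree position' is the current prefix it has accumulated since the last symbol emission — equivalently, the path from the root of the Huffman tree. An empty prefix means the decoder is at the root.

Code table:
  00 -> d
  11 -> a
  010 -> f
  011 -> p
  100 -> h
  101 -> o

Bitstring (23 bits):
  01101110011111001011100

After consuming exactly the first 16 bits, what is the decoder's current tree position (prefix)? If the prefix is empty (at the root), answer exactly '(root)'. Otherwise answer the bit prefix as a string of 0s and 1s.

Answer: (root)

Derivation:
Bit 0: prefix='0' (no match yet)
Bit 1: prefix='01' (no match yet)
Bit 2: prefix='011' -> emit 'p', reset
Bit 3: prefix='0' (no match yet)
Bit 4: prefix='01' (no match yet)
Bit 5: prefix='011' -> emit 'p', reset
Bit 6: prefix='1' (no match yet)
Bit 7: prefix='10' (no match yet)
Bit 8: prefix='100' -> emit 'h', reset
Bit 9: prefix='1' (no match yet)
Bit 10: prefix='11' -> emit 'a', reset
Bit 11: prefix='1' (no match yet)
Bit 12: prefix='11' -> emit 'a', reset
Bit 13: prefix='1' (no match yet)
Bit 14: prefix='10' (no match yet)
Bit 15: prefix='100' -> emit 'h', reset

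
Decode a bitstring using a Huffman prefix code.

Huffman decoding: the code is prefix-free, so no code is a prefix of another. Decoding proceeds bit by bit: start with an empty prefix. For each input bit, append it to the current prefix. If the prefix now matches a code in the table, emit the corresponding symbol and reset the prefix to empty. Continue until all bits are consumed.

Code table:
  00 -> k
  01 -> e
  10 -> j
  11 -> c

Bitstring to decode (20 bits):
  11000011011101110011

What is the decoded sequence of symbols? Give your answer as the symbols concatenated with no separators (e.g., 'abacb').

Answer: ckkcececkc

Derivation:
Bit 0: prefix='1' (no match yet)
Bit 1: prefix='11' -> emit 'c', reset
Bit 2: prefix='0' (no match yet)
Bit 3: prefix='00' -> emit 'k', reset
Bit 4: prefix='0' (no match yet)
Bit 5: prefix='00' -> emit 'k', reset
Bit 6: prefix='1' (no match yet)
Bit 7: prefix='11' -> emit 'c', reset
Bit 8: prefix='0' (no match yet)
Bit 9: prefix='01' -> emit 'e', reset
Bit 10: prefix='1' (no match yet)
Bit 11: prefix='11' -> emit 'c', reset
Bit 12: prefix='0' (no match yet)
Bit 13: prefix='01' -> emit 'e', reset
Bit 14: prefix='1' (no match yet)
Bit 15: prefix='11' -> emit 'c', reset
Bit 16: prefix='0' (no match yet)
Bit 17: prefix='00' -> emit 'k', reset
Bit 18: prefix='1' (no match yet)
Bit 19: prefix='11' -> emit 'c', reset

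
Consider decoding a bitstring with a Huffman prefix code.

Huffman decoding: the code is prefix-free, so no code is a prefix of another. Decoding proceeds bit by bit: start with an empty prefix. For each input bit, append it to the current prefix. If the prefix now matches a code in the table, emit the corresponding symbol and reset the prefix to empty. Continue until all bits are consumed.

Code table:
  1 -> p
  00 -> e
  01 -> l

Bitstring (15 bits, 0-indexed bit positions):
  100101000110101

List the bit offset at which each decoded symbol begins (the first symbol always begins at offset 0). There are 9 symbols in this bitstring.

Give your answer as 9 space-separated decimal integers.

Answer: 0 1 3 4 6 8 10 11 13

Derivation:
Bit 0: prefix='1' -> emit 'p', reset
Bit 1: prefix='0' (no match yet)
Bit 2: prefix='00' -> emit 'e', reset
Bit 3: prefix='1' -> emit 'p', reset
Bit 4: prefix='0' (no match yet)
Bit 5: prefix='01' -> emit 'l', reset
Bit 6: prefix='0' (no match yet)
Bit 7: prefix='00' -> emit 'e', reset
Bit 8: prefix='0' (no match yet)
Bit 9: prefix='01' -> emit 'l', reset
Bit 10: prefix='1' -> emit 'p', reset
Bit 11: prefix='0' (no match yet)
Bit 12: prefix='01' -> emit 'l', reset
Bit 13: prefix='0' (no match yet)
Bit 14: prefix='01' -> emit 'l', reset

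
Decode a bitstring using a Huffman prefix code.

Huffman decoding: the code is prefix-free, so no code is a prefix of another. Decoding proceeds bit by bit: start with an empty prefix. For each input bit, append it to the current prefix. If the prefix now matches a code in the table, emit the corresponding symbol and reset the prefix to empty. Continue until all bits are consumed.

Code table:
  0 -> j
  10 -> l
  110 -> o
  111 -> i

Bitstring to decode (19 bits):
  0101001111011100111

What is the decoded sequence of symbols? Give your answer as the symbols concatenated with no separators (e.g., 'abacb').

Bit 0: prefix='0' -> emit 'j', reset
Bit 1: prefix='1' (no match yet)
Bit 2: prefix='10' -> emit 'l', reset
Bit 3: prefix='1' (no match yet)
Bit 4: prefix='10' -> emit 'l', reset
Bit 5: prefix='0' -> emit 'j', reset
Bit 6: prefix='1' (no match yet)
Bit 7: prefix='11' (no match yet)
Bit 8: prefix='111' -> emit 'i', reset
Bit 9: prefix='1' (no match yet)
Bit 10: prefix='10' -> emit 'l', reset
Bit 11: prefix='1' (no match yet)
Bit 12: prefix='11' (no match yet)
Bit 13: prefix='111' -> emit 'i', reset
Bit 14: prefix='0' -> emit 'j', reset
Bit 15: prefix='0' -> emit 'j', reset
Bit 16: prefix='1' (no match yet)
Bit 17: prefix='11' (no match yet)
Bit 18: prefix='111' -> emit 'i', reset

Answer: jlljilijji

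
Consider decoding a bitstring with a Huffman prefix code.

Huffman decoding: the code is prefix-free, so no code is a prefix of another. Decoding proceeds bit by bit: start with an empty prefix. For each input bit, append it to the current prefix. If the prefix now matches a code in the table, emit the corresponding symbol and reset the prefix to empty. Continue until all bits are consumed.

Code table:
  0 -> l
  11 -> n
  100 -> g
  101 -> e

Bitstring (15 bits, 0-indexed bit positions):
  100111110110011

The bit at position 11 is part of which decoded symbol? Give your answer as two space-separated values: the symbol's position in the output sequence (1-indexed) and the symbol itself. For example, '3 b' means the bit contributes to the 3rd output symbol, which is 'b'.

Bit 0: prefix='1' (no match yet)
Bit 1: prefix='10' (no match yet)
Bit 2: prefix='100' -> emit 'g', reset
Bit 3: prefix='1' (no match yet)
Bit 4: prefix='11' -> emit 'n', reset
Bit 5: prefix='1' (no match yet)
Bit 6: prefix='11' -> emit 'n', reset
Bit 7: prefix='1' (no match yet)
Bit 8: prefix='10' (no match yet)
Bit 9: prefix='101' -> emit 'e', reset
Bit 10: prefix='1' (no match yet)
Bit 11: prefix='10' (no match yet)
Bit 12: prefix='100' -> emit 'g', reset
Bit 13: prefix='1' (no match yet)
Bit 14: prefix='11' -> emit 'n', reset

Answer: 5 g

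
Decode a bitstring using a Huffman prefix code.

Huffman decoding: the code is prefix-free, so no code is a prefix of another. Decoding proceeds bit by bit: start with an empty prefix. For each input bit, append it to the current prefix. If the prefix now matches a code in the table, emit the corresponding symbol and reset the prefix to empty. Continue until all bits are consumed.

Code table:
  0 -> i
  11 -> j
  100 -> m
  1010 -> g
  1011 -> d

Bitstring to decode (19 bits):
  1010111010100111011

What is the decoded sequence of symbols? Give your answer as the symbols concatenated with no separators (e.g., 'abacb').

Bit 0: prefix='1' (no match yet)
Bit 1: prefix='10' (no match yet)
Bit 2: prefix='101' (no match yet)
Bit 3: prefix='1010' -> emit 'g', reset
Bit 4: prefix='1' (no match yet)
Bit 5: prefix='11' -> emit 'j', reset
Bit 6: prefix='1' (no match yet)
Bit 7: prefix='10' (no match yet)
Bit 8: prefix='101' (no match yet)
Bit 9: prefix='1010' -> emit 'g', reset
Bit 10: prefix='1' (no match yet)
Bit 11: prefix='10' (no match yet)
Bit 12: prefix='100' -> emit 'm', reset
Bit 13: prefix='1' (no match yet)
Bit 14: prefix='11' -> emit 'j', reset
Bit 15: prefix='1' (no match yet)
Bit 16: prefix='10' (no match yet)
Bit 17: prefix='101' (no match yet)
Bit 18: prefix='1011' -> emit 'd', reset

Answer: gjgmjd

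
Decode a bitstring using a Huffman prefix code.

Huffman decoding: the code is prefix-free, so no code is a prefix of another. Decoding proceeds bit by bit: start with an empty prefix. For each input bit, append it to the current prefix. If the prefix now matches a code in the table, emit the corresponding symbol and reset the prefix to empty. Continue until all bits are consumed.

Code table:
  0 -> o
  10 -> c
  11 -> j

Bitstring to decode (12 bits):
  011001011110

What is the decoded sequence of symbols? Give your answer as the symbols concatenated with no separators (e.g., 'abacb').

Bit 0: prefix='0' -> emit 'o', reset
Bit 1: prefix='1' (no match yet)
Bit 2: prefix='11' -> emit 'j', reset
Bit 3: prefix='0' -> emit 'o', reset
Bit 4: prefix='0' -> emit 'o', reset
Bit 5: prefix='1' (no match yet)
Bit 6: prefix='10' -> emit 'c', reset
Bit 7: prefix='1' (no match yet)
Bit 8: prefix='11' -> emit 'j', reset
Bit 9: prefix='1' (no match yet)
Bit 10: prefix='11' -> emit 'j', reset
Bit 11: prefix='0' -> emit 'o', reset

Answer: ojoocjjo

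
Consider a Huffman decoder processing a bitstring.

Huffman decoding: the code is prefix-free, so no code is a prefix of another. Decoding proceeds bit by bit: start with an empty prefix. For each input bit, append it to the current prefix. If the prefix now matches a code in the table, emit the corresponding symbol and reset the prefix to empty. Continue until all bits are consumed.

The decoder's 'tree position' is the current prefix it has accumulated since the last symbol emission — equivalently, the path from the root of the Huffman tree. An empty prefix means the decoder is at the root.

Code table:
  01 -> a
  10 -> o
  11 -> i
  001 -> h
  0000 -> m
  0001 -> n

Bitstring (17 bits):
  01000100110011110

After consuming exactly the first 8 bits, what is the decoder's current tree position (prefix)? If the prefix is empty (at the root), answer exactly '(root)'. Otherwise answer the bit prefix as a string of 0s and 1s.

Answer: 00

Derivation:
Bit 0: prefix='0' (no match yet)
Bit 1: prefix='01' -> emit 'a', reset
Bit 2: prefix='0' (no match yet)
Bit 3: prefix='00' (no match yet)
Bit 4: prefix='000' (no match yet)
Bit 5: prefix='0001' -> emit 'n', reset
Bit 6: prefix='0' (no match yet)
Bit 7: prefix='00' (no match yet)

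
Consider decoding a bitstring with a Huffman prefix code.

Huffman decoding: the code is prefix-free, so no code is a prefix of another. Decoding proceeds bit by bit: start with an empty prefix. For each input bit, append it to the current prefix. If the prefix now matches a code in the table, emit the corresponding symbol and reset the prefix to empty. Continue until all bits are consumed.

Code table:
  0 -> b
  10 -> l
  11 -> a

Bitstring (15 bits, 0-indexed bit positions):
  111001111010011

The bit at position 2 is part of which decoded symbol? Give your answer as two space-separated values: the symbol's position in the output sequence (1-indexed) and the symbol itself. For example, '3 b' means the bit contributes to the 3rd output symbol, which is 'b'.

Answer: 2 l

Derivation:
Bit 0: prefix='1' (no match yet)
Bit 1: prefix='11' -> emit 'a', reset
Bit 2: prefix='1' (no match yet)
Bit 3: prefix='10' -> emit 'l', reset
Bit 4: prefix='0' -> emit 'b', reset
Bit 5: prefix='1' (no match yet)
Bit 6: prefix='11' -> emit 'a', reset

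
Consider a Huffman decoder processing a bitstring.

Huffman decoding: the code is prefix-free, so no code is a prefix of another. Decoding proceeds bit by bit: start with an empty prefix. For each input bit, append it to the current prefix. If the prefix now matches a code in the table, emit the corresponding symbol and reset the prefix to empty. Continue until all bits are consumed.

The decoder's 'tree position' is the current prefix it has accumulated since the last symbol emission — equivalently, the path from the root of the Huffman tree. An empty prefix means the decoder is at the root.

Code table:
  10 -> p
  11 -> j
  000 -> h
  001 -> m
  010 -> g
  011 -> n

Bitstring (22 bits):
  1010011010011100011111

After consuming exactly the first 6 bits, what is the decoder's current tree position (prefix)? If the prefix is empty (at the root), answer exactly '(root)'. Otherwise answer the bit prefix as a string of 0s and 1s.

Bit 0: prefix='1' (no match yet)
Bit 1: prefix='10' -> emit 'p', reset
Bit 2: prefix='1' (no match yet)
Bit 3: prefix='10' -> emit 'p', reset
Bit 4: prefix='0' (no match yet)
Bit 5: prefix='01' (no match yet)

Answer: 01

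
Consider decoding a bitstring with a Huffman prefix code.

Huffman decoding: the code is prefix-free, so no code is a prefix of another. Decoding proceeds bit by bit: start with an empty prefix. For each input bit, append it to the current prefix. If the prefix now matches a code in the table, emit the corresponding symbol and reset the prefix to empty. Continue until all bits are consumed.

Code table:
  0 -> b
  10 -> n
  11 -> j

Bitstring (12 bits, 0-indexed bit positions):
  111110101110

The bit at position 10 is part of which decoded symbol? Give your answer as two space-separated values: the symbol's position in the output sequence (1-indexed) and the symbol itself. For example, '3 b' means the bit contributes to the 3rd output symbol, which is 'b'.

Answer: 6 n

Derivation:
Bit 0: prefix='1' (no match yet)
Bit 1: prefix='11' -> emit 'j', reset
Bit 2: prefix='1' (no match yet)
Bit 3: prefix='11' -> emit 'j', reset
Bit 4: prefix='1' (no match yet)
Bit 5: prefix='10' -> emit 'n', reset
Bit 6: prefix='1' (no match yet)
Bit 7: prefix='10' -> emit 'n', reset
Bit 8: prefix='1' (no match yet)
Bit 9: prefix='11' -> emit 'j', reset
Bit 10: prefix='1' (no match yet)
Bit 11: prefix='10' -> emit 'n', reset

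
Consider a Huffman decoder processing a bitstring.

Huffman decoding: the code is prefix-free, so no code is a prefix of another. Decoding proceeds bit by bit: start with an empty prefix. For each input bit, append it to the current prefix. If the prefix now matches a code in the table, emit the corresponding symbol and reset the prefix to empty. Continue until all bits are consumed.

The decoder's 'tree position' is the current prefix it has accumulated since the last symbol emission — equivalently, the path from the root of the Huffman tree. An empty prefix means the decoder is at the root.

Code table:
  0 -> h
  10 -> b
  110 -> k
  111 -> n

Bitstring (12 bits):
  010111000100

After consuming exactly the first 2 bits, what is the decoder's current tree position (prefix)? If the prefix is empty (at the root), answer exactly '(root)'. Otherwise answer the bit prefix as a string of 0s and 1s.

Bit 0: prefix='0' -> emit 'h', reset
Bit 1: prefix='1' (no match yet)

Answer: 1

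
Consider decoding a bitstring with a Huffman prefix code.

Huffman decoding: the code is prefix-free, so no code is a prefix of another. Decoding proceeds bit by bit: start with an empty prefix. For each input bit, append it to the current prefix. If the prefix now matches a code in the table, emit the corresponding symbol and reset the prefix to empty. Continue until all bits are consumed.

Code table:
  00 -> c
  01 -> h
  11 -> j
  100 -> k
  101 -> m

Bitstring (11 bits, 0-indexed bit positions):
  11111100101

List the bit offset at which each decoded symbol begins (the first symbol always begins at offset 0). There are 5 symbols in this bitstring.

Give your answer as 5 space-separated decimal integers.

Bit 0: prefix='1' (no match yet)
Bit 1: prefix='11' -> emit 'j', reset
Bit 2: prefix='1' (no match yet)
Bit 3: prefix='11' -> emit 'j', reset
Bit 4: prefix='1' (no match yet)
Bit 5: prefix='11' -> emit 'j', reset
Bit 6: prefix='0' (no match yet)
Bit 7: prefix='00' -> emit 'c', reset
Bit 8: prefix='1' (no match yet)
Bit 9: prefix='10' (no match yet)
Bit 10: prefix='101' -> emit 'm', reset

Answer: 0 2 4 6 8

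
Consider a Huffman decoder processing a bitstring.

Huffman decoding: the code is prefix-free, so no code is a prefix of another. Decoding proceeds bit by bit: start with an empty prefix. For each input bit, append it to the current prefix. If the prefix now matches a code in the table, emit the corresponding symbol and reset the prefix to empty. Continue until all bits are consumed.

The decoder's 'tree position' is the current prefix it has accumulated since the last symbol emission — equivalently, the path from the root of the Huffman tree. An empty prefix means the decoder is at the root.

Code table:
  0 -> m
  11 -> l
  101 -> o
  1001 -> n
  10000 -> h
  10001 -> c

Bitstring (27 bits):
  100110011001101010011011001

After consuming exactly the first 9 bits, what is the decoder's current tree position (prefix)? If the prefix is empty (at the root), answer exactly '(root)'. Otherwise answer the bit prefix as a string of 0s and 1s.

Bit 0: prefix='1' (no match yet)
Bit 1: prefix='10' (no match yet)
Bit 2: prefix='100' (no match yet)
Bit 3: prefix='1001' -> emit 'n', reset
Bit 4: prefix='1' (no match yet)
Bit 5: prefix='10' (no match yet)
Bit 6: prefix='100' (no match yet)
Bit 7: prefix='1001' -> emit 'n', reset
Bit 8: prefix='1' (no match yet)

Answer: 1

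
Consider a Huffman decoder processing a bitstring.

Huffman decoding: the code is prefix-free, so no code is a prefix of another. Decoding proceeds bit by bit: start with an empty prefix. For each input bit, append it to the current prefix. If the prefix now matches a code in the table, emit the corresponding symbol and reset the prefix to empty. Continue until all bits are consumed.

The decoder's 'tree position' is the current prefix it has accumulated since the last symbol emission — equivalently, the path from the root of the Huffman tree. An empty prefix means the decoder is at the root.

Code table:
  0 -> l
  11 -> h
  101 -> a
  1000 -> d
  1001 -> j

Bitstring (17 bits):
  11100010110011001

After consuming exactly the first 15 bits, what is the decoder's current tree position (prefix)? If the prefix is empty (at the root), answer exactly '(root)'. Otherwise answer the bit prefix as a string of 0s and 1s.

Answer: 10

Derivation:
Bit 0: prefix='1' (no match yet)
Bit 1: prefix='11' -> emit 'h', reset
Bit 2: prefix='1' (no match yet)
Bit 3: prefix='10' (no match yet)
Bit 4: prefix='100' (no match yet)
Bit 5: prefix='1000' -> emit 'd', reset
Bit 6: prefix='1' (no match yet)
Bit 7: prefix='10' (no match yet)
Bit 8: prefix='101' -> emit 'a', reset
Bit 9: prefix='1' (no match yet)
Bit 10: prefix='10' (no match yet)
Bit 11: prefix='100' (no match yet)
Bit 12: prefix='1001' -> emit 'j', reset
Bit 13: prefix='1' (no match yet)
Bit 14: prefix='10' (no match yet)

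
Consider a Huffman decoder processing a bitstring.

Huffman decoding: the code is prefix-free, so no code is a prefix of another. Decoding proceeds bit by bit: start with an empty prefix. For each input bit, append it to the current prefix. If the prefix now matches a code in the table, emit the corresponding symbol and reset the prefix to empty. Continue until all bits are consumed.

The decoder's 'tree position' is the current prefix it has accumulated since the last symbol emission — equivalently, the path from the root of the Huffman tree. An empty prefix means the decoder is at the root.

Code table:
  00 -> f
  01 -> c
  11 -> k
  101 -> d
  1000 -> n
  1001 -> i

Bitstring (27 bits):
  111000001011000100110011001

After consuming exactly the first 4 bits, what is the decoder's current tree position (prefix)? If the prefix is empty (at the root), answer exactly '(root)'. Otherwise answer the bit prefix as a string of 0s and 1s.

Answer: 10

Derivation:
Bit 0: prefix='1' (no match yet)
Bit 1: prefix='11' -> emit 'k', reset
Bit 2: prefix='1' (no match yet)
Bit 3: prefix='10' (no match yet)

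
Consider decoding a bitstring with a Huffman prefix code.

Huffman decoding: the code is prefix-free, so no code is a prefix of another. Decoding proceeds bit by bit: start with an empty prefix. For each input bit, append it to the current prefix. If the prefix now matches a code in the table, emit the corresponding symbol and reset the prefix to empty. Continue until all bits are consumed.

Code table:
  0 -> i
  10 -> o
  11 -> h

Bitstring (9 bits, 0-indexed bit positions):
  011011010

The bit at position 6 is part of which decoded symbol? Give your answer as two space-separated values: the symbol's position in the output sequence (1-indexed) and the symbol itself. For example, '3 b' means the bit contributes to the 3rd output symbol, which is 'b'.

Bit 0: prefix='0' -> emit 'i', reset
Bit 1: prefix='1' (no match yet)
Bit 2: prefix='11' -> emit 'h', reset
Bit 3: prefix='0' -> emit 'i', reset
Bit 4: prefix='1' (no match yet)
Bit 5: prefix='11' -> emit 'h', reset
Bit 6: prefix='0' -> emit 'i', reset
Bit 7: prefix='1' (no match yet)
Bit 8: prefix='10' -> emit 'o', reset

Answer: 5 i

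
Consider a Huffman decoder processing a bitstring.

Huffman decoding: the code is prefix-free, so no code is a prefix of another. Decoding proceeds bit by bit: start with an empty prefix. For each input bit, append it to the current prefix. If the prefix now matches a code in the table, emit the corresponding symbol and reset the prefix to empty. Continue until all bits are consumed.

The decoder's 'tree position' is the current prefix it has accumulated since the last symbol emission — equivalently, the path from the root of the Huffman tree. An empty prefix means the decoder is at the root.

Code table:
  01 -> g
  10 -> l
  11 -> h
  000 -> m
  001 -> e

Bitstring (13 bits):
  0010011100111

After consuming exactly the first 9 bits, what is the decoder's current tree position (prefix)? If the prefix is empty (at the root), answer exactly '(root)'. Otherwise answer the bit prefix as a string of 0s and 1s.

Bit 0: prefix='0' (no match yet)
Bit 1: prefix='00' (no match yet)
Bit 2: prefix='001' -> emit 'e', reset
Bit 3: prefix='0' (no match yet)
Bit 4: prefix='00' (no match yet)
Bit 5: prefix='001' -> emit 'e', reset
Bit 6: prefix='1' (no match yet)
Bit 7: prefix='11' -> emit 'h', reset
Bit 8: prefix='0' (no match yet)

Answer: 0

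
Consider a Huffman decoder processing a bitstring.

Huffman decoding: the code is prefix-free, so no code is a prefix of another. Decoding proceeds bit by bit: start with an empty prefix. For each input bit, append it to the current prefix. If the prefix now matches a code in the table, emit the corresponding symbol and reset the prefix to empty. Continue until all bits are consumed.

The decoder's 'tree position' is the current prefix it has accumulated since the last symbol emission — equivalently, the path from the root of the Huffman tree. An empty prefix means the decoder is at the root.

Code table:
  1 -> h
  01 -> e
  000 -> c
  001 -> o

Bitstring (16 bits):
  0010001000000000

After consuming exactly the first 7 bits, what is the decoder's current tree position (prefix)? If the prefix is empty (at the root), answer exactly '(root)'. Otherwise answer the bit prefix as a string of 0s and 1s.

Answer: (root)

Derivation:
Bit 0: prefix='0' (no match yet)
Bit 1: prefix='00' (no match yet)
Bit 2: prefix='001' -> emit 'o', reset
Bit 3: prefix='0' (no match yet)
Bit 4: prefix='00' (no match yet)
Bit 5: prefix='000' -> emit 'c', reset
Bit 6: prefix='1' -> emit 'h', reset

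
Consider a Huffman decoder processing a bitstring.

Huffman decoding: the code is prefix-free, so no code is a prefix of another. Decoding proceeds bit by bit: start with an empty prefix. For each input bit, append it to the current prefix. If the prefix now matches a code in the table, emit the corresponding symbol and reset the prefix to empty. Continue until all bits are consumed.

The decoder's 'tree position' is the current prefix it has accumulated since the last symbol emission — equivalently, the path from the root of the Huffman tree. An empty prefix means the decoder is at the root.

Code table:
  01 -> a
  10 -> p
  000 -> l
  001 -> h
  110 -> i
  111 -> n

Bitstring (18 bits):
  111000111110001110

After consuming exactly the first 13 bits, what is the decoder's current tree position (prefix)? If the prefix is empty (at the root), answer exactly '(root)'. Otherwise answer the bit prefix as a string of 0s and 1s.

Answer: 0

Derivation:
Bit 0: prefix='1' (no match yet)
Bit 1: prefix='11' (no match yet)
Bit 2: prefix='111' -> emit 'n', reset
Bit 3: prefix='0' (no match yet)
Bit 4: prefix='00' (no match yet)
Bit 5: prefix='000' -> emit 'l', reset
Bit 6: prefix='1' (no match yet)
Bit 7: prefix='11' (no match yet)
Bit 8: prefix='111' -> emit 'n', reset
Bit 9: prefix='1' (no match yet)
Bit 10: prefix='11' (no match yet)
Bit 11: prefix='110' -> emit 'i', reset
Bit 12: prefix='0' (no match yet)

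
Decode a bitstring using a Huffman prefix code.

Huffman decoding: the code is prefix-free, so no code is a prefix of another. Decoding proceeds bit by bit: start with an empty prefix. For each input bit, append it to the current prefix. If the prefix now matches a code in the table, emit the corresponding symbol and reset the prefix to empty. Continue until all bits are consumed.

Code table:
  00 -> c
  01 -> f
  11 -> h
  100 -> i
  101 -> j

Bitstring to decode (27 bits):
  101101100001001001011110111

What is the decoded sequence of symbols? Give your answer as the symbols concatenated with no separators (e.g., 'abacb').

Answer: jjiciijhjh

Derivation:
Bit 0: prefix='1' (no match yet)
Bit 1: prefix='10' (no match yet)
Bit 2: prefix='101' -> emit 'j', reset
Bit 3: prefix='1' (no match yet)
Bit 4: prefix='10' (no match yet)
Bit 5: prefix='101' -> emit 'j', reset
Bit 6: prefix='1' (no match yet)
Bit 7: prefix='10' (no match yet)
Bit 8: prefix='100' -> emit 'i', reset
Bit 9: prefix='0' (no match yet)
Bit 10: prefix='00' -> emit 'c', reset
Bit 11: prefix='1' (no match yet)
Bit 12: prefix='10' (no match yet)
Bit 13: prefix='100' -> emit 'i', reset
Bit 14: prefix='1' (no match yet)
Bit 15: prefix='10' (no match yet)
Bit 16: prefix='100' -> emit 'i', reset
Bit 17: prefix='1' (no match yet)
Bit 18: prefix='10' (no match yet)
Bit 19: prefix='101' -> emit 'j', reset
Bit 20: prefix='1' (no match yet)
Bit 21: prefix='11' -> emit 'h', reset
Bit 22: prefix='1' (no match yet)
Bit 23: prefix='10' (no match yet)
Bit 24: prefix='101' -> emit 'j', reset
Bit 25: prefix='1' (no match yet)
Bit 26: prefix='11' -> emit 'h', reset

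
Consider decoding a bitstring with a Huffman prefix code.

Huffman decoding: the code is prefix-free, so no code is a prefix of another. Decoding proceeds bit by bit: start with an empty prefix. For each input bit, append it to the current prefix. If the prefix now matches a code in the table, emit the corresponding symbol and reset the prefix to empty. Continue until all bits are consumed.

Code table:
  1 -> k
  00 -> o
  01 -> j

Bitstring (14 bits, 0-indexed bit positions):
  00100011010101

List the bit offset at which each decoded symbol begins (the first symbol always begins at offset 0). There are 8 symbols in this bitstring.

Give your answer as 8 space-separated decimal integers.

Answer: 0 2 3 5 7 8 10 12

Derivation:
Bit 0: prefix='0' (no match yet)
Bit 1: prefix='00' -> emit 'o', reset
Bit 2: prefix='1' -> emit 'k', reset
Bit 3: prefix='0' (no match yet)
Bit 4: prefix='00' -> emit 'o', reset
Bit 5: prefix='0' (no match yet)
Bit 6: prefix='01' -> emit 'j', reset
Bit 7: prefix='1' -> emit 'k', reset
Bit 8: prefix='0' (no match yet)
Bit 9: prefix='01' -> emit 'j', reset
Bit 10: prefix='0' (no match yet)
Bit 11: prefix='01' -> emit 'j', reset
Bit 12: prefix='0' (no match yet)
Bit 13: prefix='01' -> emit 'j', reset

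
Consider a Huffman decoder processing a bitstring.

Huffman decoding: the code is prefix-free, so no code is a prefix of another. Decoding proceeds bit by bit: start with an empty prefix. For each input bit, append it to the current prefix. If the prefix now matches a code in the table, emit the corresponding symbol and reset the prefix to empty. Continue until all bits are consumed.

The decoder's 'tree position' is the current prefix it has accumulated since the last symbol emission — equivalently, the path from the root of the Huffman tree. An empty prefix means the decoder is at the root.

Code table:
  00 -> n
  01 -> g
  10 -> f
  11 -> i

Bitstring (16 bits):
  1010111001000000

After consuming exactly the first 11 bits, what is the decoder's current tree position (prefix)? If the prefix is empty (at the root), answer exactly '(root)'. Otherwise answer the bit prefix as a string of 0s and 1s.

Answer: 0

Derivation:
Bit 0: prefix='1' (no match yet)
Bit 1: prefix='10' -> emit 'f', reset
Bit 2: prefix='1' (no match yet)
Bit 3: prefix='10' -> emit 'f', reset
Bit 4: prefix='1' (no match yet)
Bit 5: prefix='11' -> emit 'i', reset
Bit 6: prefix='1' (no match yet)
Bit 7: prefix='10' -> emit 'f', reset
Bit 8: prefix='0' (no match yet)
Bit 9: prefix='01' -> emit 'g', reset
Bit 10: prefix='0' (no match yet)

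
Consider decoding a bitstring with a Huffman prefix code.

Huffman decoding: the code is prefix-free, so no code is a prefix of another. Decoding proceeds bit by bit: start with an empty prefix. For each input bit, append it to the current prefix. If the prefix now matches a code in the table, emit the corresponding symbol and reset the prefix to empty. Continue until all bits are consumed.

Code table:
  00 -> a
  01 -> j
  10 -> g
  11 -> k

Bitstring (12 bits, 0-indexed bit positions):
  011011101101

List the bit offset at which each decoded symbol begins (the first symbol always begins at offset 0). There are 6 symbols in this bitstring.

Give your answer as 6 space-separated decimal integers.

Bit 0: prefix='0' (no match yet)
Bit 1: prefix='01' -> emit 'j', reset
Bit 2: prefix='1' (no match yet)
Bit 3: prefix='10' -> emit 'g', reset
Bit 4: prefix='1' (no match yet)
Bit 5: prefix='11' -> emit 'k', reset
Bit 6: prefix='1' (no match yet)
Bit 7: prefix='10' -> emit 'g', reset
Bit 8: prefix='1' (no match yet)
Bit 9: prefix='11' -> emit 'k', reset
Bit 10: prefix='0' (no match yet)
Bit 11: prefix='01' -> emit 'j', reset

Answer: 0 2 4 6 8 10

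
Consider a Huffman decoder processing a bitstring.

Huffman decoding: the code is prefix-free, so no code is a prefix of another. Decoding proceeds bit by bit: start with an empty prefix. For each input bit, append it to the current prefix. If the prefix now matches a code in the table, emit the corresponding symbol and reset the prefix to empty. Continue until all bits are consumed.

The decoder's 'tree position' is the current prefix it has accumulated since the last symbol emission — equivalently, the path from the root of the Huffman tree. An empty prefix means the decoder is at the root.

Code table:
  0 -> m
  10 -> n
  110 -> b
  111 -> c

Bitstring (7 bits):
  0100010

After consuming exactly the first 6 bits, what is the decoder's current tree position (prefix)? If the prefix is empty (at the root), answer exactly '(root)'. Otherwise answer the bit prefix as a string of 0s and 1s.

Bit 0: prefix='0' -> emit 'm', reset
Bit 1: prefix='1' (no match yet)
Bit 2: prefix='10' -> emit 'n', reset
Bit 3: prefix='0' -> emit 'm', reset
Bit 4: prefix='0' -> emit 'm', reset
Bit 5: prefix='1' (no match yet)

Answer: 1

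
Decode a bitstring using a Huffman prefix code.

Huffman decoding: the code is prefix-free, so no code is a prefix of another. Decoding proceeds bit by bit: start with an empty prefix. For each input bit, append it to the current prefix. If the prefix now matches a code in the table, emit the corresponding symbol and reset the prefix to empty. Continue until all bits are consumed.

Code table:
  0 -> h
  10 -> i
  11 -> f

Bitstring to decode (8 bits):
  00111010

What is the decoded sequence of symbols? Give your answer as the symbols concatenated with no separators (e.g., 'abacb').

Answer: hhfii

Derivation:
Bit 0: prefix='0' -> emit 'h', reset
Bit 1: prefix='0' -> emit 'h', reset
Bit 2: prefix='1' (no match yet)
Bit 3: prefix='11' -> emit 'f', reset
Bit 4: prefix='1' (no match yet)
Bit 5: prefix='10' -> emit 'i', reset
Bit 6: prefix='1' (no match yet)
Bit 7: prefix='10' -> emit 'i', reset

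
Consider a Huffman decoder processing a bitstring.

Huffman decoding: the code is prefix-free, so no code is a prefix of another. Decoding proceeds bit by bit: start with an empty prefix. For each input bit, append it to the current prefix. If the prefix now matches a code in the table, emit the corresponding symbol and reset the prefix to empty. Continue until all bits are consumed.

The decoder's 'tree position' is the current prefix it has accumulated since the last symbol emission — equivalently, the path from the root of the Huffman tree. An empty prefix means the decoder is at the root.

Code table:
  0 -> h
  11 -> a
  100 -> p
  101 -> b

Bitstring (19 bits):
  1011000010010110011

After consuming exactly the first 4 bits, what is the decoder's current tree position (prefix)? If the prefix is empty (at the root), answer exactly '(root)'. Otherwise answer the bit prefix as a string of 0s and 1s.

Answer: 1

Derivation:
Bit 0: prefix='1' (no match yet)
Bit 1: prefix='10' (no match yet)
Bit 2: prefix='101' -> emit 'b', reset
Bit 3: prefix='1' (no match yet)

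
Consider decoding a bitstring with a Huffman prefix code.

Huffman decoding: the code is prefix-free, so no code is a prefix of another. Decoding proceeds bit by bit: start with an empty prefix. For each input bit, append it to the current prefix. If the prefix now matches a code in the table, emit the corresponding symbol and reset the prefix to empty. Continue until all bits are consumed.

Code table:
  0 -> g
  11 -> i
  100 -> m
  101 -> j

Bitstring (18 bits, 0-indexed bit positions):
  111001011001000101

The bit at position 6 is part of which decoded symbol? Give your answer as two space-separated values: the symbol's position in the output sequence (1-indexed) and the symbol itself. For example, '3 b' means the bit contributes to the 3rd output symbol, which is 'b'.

Answer: 3 j

Derivation:
Bit 0: prefix='1' (no match yet)
Bit 1: prefix='11' -> emit 'i', reset
Bit 2: prefix='1' (no match yet)
Bit 3: prefix='10' (no match yet)
Bit 4: prefix='100' -> emit 'm', reset
Bit 5: prefix='1' (no match yet)
Bit 6: prefix='10' (no match yet)
Bit 7: prefix='101' -> emit 'j', reset
Bit 8: prefix='1' (no match yet)
Bit 9: prefix='10' (no match yet)
Bit 10: prefix='100' -> emit 'm', reset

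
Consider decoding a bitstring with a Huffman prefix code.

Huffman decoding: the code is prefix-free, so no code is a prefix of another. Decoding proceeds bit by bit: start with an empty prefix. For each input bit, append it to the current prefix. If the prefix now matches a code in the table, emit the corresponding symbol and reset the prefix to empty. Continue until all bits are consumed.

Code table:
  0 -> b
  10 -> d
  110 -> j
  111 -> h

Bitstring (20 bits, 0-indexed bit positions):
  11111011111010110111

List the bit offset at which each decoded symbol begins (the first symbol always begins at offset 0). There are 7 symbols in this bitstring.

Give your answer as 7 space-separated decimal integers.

Answer: 0 3 6 9 12 14 17

Derivation:
Bit 0: prefix='1' (no match yet)
Bit 1: prefix='11' (no match yet)
Bit 2: prefix='111' -> emit 'h', reset
Bit 3: prefix='1' (no match yet)
Bit 4: prefix='11' (no match yet)
Bit 5: prefix='110' -> emit 'j', reset
Bit 6: prefix='1' (no match yet)
Bit 7: prefix='11' (no match yet)
Bit 8: prefix='111' -> emit 'h', reset
Bit 9: prefix='1' (no match yet)
Bit 10: prefix='11' (no match yet)
Bit 11: prefix='110' -> emit 'j', reset
Bit 12: prefix='1' (no match yet)
Bit 13: prefix='10' -> emit 'd', reset
Bit 14: prefix='1' (no match yet)
Bit 15: prefix='11' (no match yet)
Bit 16: prefix='110' -> emit 'j', reset
Bit 17: prefix='1' (no match yet)
Bit 18: prefix='11' (no match yet)
Bit 19: prefix='111' -> emit 'h', reset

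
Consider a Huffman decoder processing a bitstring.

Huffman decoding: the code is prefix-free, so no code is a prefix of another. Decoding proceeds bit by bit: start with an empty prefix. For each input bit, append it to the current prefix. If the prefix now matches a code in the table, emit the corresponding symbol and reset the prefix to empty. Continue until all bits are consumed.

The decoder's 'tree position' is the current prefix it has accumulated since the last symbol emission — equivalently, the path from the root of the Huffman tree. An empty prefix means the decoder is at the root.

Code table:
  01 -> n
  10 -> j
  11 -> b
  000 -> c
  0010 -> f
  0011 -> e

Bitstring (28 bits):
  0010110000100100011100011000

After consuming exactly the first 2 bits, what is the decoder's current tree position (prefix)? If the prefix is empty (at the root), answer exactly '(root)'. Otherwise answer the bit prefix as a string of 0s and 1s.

Answer: 00

Derivation:
Bit 0: prefix='0' (no match yet)
Bit 1: prefix='00' (no match yet)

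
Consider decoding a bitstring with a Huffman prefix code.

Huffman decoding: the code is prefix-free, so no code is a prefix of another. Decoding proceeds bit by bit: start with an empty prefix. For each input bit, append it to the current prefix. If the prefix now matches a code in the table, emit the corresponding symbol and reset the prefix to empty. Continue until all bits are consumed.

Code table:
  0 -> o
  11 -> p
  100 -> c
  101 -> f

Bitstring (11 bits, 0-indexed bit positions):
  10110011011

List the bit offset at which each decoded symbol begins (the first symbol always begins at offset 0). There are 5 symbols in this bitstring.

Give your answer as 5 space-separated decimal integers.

Answer: 0 3 6 8 9

Derivation:
Bit 0: prefix='1' (no match yet)
Bit 1: prefix='10' (no match yet)
Bit 2: prefix='101' -> emit 'f', reset
Bit 3: prefix='1' (no match yet)
Bit 4: prefix='10' (no match yet)
Bit 5: prefix='100' -> emit 'c', reset
Bit 6: prefix='1' (no match yet)
Bit 7: prefix='11' -> emit 'p', reset
Bit 8: prefix='0' -> emit 'o', reset
Bit 9: prefix='1' (no match yet)
Bit 10: prefix='11' -> emit 'p', reset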